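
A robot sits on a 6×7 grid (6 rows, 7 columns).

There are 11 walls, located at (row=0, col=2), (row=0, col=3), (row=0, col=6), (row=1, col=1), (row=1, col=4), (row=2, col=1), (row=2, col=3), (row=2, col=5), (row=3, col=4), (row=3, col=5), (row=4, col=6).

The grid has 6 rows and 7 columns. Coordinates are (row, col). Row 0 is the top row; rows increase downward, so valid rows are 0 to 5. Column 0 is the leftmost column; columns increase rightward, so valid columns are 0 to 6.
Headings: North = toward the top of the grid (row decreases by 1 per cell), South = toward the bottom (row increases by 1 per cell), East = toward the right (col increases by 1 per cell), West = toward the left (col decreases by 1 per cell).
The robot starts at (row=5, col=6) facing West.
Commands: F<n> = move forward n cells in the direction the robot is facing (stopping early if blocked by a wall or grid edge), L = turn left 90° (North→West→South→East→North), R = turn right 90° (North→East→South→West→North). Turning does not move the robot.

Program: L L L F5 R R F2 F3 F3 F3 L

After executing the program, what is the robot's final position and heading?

Start: (row=5, col=6), facing West
  L: turn left, now facing South
  L: turn left, now facing East
  L: turn left, now facing North
  F5: move forward 0/5 (blocked), now at (row=5, col=6)
  R: turn right, now facing East
  R: turn right, now facing South
  F2: move forward 0/2 (blocked), now at (row=5, col=6)
  [×3]F3: move forward 0/3 (blocked), now at (row=5, col=6)
  L: turn left, now facing East
Final: (row=5, col=6), facing East

Answer: Final position: (row=5, col=6), facing East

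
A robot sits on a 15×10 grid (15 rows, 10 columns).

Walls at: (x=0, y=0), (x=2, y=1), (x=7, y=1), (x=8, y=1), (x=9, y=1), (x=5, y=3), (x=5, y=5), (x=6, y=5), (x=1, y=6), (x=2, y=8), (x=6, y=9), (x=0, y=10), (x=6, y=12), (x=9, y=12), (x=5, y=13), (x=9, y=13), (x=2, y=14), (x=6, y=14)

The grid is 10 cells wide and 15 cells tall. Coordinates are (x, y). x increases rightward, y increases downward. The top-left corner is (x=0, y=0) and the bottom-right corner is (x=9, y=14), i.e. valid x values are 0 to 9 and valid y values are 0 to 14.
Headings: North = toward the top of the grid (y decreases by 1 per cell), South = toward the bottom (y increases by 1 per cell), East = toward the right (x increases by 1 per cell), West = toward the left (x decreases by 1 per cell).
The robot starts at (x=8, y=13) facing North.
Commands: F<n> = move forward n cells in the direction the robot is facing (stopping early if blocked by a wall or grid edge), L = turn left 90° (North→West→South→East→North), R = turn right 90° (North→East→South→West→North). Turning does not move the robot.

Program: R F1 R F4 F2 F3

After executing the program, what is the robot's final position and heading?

Start: (x=8, y=13), facing North
  R: turn right, now facing East
  F1: move forward 0/1 (blocked), now at (x=8, y=13)
  R: turn right, now facing South
  F4: move forward 1/4 (blocked), now at (x=8, y=14)
  F2: move forward 0/2 (blocked), now at (x=8, y=14)
  F3: move forward 0/3 (blocked), now at (x=8, y=14)
Final: (x=8, y=14), facing South

Answer: Final position: (x=8, y=14), facing South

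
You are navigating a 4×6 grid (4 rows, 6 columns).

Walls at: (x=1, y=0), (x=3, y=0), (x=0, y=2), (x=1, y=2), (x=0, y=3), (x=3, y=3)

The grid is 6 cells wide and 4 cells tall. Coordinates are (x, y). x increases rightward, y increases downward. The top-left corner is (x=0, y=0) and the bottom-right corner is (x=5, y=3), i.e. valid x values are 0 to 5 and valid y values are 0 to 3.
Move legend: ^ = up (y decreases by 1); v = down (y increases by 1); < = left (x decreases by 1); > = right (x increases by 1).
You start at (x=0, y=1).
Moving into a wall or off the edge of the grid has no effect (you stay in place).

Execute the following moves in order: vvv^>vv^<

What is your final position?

Start: (x=0, y=1)
  [×3]v (down): blocked, stay at (x=0, y=1)
  ^ (up): (x=0, y=1) -> (x=0, y=0)
  > (right): blocked, stay at (x=0, y=0)
  v (down): (x=0, y=0) -> (x=0, y=1)
  v (down): blocked, stay at (x=0, y=1)
  ^ (up): (x=0, y=1) -> (x=0, y=0)
  < (left): blocked, stay at (x=0, y=0)
Final: (x=0, y=0)

Answer: Final position: (x=0, y=0)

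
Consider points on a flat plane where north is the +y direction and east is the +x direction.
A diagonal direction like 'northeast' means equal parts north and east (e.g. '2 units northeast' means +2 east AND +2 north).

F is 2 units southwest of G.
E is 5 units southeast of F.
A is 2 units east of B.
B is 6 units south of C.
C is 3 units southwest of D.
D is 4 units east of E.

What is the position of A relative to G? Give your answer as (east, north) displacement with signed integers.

Place G at the origin (east=0, north=0).
  F is 2 units southwest of G: delta (east=-2, north=-2); F at (east=-2, north=-2).
  E is 5 units southeast of F: delta (east=+5, north=-5); E at (east=3, north=-7).
  D is 4 units east of E: delta (east=+4, north=+0); D at (east=7, north=-7).
  C is 3 units southwest of D: delta (east=-3, north=-3); C at (east=4, north=-10).
  B is 6 units south of C: delta (east=+0, north=-6); B at (east=4, north=-16).
  A is 2 units east of B: delta (east=+2, north=+0); A at (east=6, north=-16).
Therefore A relative to G: (east=6, north=-16).

Answer: A is at (east=6, north=-16) relative to G.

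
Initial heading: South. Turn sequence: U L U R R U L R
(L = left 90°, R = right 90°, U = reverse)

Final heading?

Start: South
  U (U-turn (180°)) -> North
  L (left (90° counter-clockwise)) -> West
  U (U-turn (180°)) -> East
  R (right (90° clockwise)) -> South
  R (right (90° clockwise)) -> West
  U (U-turn (180°)) -> East
  L (left (90° counter-clockwise)) -> North
  R (right (90° clockwise)) -> East
Final: East

Answer: Final heading: East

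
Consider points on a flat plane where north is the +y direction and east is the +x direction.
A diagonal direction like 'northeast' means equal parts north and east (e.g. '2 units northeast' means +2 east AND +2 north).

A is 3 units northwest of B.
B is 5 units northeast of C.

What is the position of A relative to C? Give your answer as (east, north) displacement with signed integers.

Answer: A is at (east=2, north=8) relative to C.

Derivation:
Place C at the origin (east=0, north=0).
  B is 5 units northeast of C: delta (east=+5, north=+5); B at (east=5, north=5).
  A is 3 units northwest of B: delta (east=-3, north=+3); A at (east=2, north=8).
Therefore A relative to C: (east=2, north=8).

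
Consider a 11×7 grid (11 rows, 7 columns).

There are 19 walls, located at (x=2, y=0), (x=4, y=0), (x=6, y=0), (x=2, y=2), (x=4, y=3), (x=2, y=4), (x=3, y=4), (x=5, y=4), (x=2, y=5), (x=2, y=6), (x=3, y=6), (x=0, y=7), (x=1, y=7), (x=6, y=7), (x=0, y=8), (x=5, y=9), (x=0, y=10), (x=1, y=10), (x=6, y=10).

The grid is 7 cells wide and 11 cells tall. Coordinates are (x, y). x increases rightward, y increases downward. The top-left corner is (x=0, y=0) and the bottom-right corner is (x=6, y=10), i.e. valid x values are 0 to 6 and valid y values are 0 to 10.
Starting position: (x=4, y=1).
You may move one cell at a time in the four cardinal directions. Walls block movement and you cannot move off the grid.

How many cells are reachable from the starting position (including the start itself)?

BFS flood-fill from (x=4, y=1):
  Distance 0: (x=4, y=1)
  Distance 1: (x=3, y=1), (x=5, y=1), (x=4, y=2)
  Distance 2: (x=3, y=0), (x=5, y=0), (x=2, y=1), (x=6, y=1), (x=3, y=2), (x=5, y=2)
  Distance 3: (x=1, y=1), (x=6, y=2), (x=3, y=3), (x=5, y=3)
  Distance 4: (x=1, y=0), (x=0, y=1), (x=1, y=2), (x=2, y=3), (x=6, y=3)
  Distance 5: (x=0, y=0), (x=0, y=2), (x=1, y=3), (x=6, y=4)
  Distance 6: (x=0, y=3), (x=1, y=4), (x=6, y=5)
  Distance 7: (x=0, y=4), (x=1, y=5), (x=5, y=5), (x=6, y=6)
  Distance 8: (x=0, y=5), (x=4, y=5), (x=1, y=6), (x=5, y=6)
  Distance 9: (x=4, y=4), (x=3, y=5), (x=0, y=6), (x=4, y=6), (x=5, y=7)
  Distance 10: (x=4, y=7), (x=5, y=8)
  Distance 11: (x=3, y=7), (x=4, y=8), (x=6, y=8)
  Distance 12: (x=2, y=7), (x=3, y=8), (x=4, y=9), (x=6, y=9)
  Distance 13: (x=2, y=8), (x=3, y=9), (x=4, y=10)
  Distance 14: (x=1, y=8), (x=2, y=9), (x=3, y=10), (x=5, y=10)
  Distance 15: (x=1, y=9), (x=2, y=10)
  Distance 16: (x=0, y=9)
Total reachable: 58 (grid has 58 open cells total)

Answer: Reachable cells: 58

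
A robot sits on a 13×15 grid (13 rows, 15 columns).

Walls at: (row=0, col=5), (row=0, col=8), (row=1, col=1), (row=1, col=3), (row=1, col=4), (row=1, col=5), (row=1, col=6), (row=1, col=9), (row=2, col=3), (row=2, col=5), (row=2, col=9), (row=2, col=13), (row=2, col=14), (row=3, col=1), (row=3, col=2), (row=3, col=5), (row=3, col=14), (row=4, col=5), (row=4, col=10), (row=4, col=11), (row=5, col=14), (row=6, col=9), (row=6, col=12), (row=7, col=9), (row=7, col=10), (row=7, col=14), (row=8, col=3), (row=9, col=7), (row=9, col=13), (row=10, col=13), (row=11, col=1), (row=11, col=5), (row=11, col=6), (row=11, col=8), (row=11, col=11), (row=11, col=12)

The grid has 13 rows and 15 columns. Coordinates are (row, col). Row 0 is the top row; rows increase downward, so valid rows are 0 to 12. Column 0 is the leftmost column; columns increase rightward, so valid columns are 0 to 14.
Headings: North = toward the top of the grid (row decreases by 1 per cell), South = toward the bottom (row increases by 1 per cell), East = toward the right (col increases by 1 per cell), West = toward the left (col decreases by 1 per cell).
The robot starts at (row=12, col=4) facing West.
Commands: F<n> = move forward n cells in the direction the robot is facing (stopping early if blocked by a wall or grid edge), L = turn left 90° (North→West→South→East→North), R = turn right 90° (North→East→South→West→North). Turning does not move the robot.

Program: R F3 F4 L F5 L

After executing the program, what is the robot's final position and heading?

Answer: Final position: (row=5, col=0), facing South

Derivation:
Start: (row=12, col=4), facing West
  R: turn right, now facing North
  F3: move forward 3, now at (row=9, col=4)
  F4: move forward 4, now at (row=5, col=4)
  L: turn left, now facing West
  F5: move forward 4/5 (blocked), now at (row=5, col=0)
  L: turn left, now facing South
Final: (row=5, col=0), facing South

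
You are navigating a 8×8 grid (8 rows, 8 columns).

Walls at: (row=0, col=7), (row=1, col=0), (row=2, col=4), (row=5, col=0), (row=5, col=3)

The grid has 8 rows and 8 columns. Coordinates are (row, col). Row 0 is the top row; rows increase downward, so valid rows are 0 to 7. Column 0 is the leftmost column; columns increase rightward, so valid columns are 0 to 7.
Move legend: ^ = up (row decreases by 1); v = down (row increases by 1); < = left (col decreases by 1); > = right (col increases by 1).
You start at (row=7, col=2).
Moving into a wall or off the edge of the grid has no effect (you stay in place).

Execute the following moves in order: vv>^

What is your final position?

Start: (row=7, col=2)
  v (down): blocked, stay at (row=7, col=2)
  v (down): blocked, stay at (row=7, col=2)
  > (right): (row=7, col=2) -> (row=7, col=3)
  ^ (up): (row=7, col=3) -> (row=6, col=3)
Final: (row=6, col=3)

Answer: Final position: (row=6, col=3)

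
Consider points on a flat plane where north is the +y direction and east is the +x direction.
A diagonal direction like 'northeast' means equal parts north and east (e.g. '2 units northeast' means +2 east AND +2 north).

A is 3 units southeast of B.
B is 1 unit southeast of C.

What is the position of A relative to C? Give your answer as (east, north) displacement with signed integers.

Answer: A is at (east=4, north=-4) relative to C.

Derivation:
Place C at the origin (east=0, north=0).
  B is 1 unit southeast of C: delta (east=+1, north=-1); B at (east=1, north=-1).
  A is 3 units southeast of B: delta (east=+3, north=-3); A at (east=4, north=-4).
Therefore A relative to C: (east=4, north=-4).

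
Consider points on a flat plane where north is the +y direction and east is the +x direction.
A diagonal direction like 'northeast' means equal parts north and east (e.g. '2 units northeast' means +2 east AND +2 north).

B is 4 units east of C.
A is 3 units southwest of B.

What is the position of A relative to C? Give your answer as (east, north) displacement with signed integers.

Answer: A is at (east=1, north=-3) relative to C.

Derivation:
Place C at the origin (east=0, north=0).
  B is 4 units east of C: delta (east=+4, north=+0); B at (east=4, north=0).
  A is 3 units southwest of B: delta (east=-3, north=-3); A at (east=1, north=-3).
Therefore A relative to C: (east=1, north=-3).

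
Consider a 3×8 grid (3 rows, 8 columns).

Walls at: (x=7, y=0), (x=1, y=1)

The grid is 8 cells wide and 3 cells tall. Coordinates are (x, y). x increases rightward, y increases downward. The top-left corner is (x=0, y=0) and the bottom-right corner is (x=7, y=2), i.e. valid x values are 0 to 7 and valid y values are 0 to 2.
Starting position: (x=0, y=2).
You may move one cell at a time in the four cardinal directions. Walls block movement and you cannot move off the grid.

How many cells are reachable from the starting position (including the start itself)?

BFS flood-fill from (x=0, y=2):
  Distance 0: (x=0, y=2)
  Distance 1: (x=0, y=1), (x=1, y=2)
  Distance 2: (x=0, y=0), (x=2, y=2)
  Distance 3: (x=1, y=0), (x=2, y=1), (x=3, y=2)
  Distance 4: (x=2, y=0), (x=3, y=1), (x=4, y=2)
  Distance 5: (x=3, y=0), (x=4, y=1), (x=5, y=2)
  Distance 6: (x=4, y=0), (x=5, y=1), (x=6, y=2)
  Distance 7: (x=5, y=0), (x=6, y=1), (x=7, y=2)
  Distance 8: (x=6, y=0), (x=7, y=1)
Total reachable: 22 (grid has 22 open cells total)

Answer: Reachable cells: 22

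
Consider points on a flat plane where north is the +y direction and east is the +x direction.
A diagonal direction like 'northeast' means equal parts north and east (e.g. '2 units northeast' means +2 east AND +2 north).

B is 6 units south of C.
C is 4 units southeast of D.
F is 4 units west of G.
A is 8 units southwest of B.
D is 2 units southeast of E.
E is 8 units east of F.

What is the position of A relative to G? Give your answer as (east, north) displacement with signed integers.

Answer: A is at (east=2, north=-20) relative to G.

Derivation:
Place G at the origin (east=0, north=0).
  F is 4 units west of G: delta (east=-4, north=+0); F at (east=-4, north=0).
  E is 8 units east of F: delta (east=+8, north=+0); E at (east=4, north=0).
  D is 2 units southeast of E: delta (east=+2, north=-2); D at (east=6, north=-2).
  C is 4 units southeast of D: delta (east=+4, north=-4); C at (east=10, north=-6).
  B is 6 units south of C: delta (east=+0, north=-6); B at (east=10, north=-12).
  A is 8 units southwest of B: delta (east=-8, north=-8); A at (east=2, north=-20).
Therefore A relative to G: (east=2, north=-20).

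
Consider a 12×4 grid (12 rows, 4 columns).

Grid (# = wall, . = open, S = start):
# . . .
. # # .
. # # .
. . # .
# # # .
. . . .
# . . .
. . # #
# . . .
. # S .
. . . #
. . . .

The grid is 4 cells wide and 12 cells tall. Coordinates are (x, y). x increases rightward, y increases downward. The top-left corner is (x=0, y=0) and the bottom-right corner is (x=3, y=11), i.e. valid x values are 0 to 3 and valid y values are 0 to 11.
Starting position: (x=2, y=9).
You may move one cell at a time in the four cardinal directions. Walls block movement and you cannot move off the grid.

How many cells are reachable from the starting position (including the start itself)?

Answer: Reachable cells: 29

Derivation:
BFS flood-fill from (x=2, y=9):
  Distance 0: (x=2, y=9)
  Distance 1: (x=2, y=8), (x=3, y=9), (x=2, y=10)
  Distance 2: (x=1, y=8), (x=3, y=8), (x=1, y=10), (x=2, y=11)
  Distance 3: (x=1, y=7), (x=0, y=10), (x=1, y=11), (x=3, y=11)
  Distance 4: (x=1, y=6), (x=0, y=7), (x=0, y=9), (x=0, y=11)
  Distance 5: (x=1, y=5), (x=2, y=6)
  Distance 6: (x=0, y=5), (x=2, y=5), (x=3, y=6)
  Distance 7: (x=3, y=5)
  Distance 8: (x=3, y=4)
  Distance 9: (x=3, y=3)
  Distance 10: (x=3, y=2)
  Distance 11: (x=3, y=1)
  Distance 12: (x=3, y=0)
  Distance 13: (x=2, y=0)
  Distance 14: (x=1, y=0)
Total reachable: 29 (grid has 33 open cells total)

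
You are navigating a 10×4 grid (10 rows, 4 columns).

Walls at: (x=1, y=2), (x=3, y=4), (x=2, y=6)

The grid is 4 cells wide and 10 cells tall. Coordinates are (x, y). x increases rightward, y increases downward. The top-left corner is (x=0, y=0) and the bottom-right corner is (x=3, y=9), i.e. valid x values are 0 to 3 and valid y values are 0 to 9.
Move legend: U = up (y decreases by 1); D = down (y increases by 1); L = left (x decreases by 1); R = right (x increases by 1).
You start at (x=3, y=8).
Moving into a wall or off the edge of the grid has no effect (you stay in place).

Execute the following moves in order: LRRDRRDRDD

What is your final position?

Answer: Final position: (x=3, y=9)

Derivation:
Start: (x=3, y=8)
  L (left): (x=3, y=8) -> (x=2, y=8)
  R (right): (x=2, y=8) -> (x=3, y=8)
  R (right): blocked, stay at (x=3, y=8)
  D (down): (x=3, y=8) -> (x=3, y=9)
  R (right): blocked, stay at (x=3, y=9)
  R (right): blocked, stay at (x=3, y=9)
  D (down): blocked, stay at (x=3, y=9)
  R (right): blocked, stay at (x=3, y=9)
  D (down): blocked, stay at (x=3, y=9)
  D (down): blocked, stay at (x=3, y=9)
Final: (x=3, y=9)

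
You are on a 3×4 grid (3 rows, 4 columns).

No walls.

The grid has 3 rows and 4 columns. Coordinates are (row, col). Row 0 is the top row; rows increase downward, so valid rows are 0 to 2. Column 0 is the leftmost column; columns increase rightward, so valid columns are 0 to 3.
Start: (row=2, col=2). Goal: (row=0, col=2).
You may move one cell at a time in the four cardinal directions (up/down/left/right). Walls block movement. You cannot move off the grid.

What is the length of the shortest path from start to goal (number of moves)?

BFS from (row=2, col=2) until reaching (row=0, col=2):
  Distance 0: (row=2, col=2)
  Distance 1: (row=1, col=2), (row=2, col=1), (row=2, col=3)
  Distance 2: (row=0, col=2), (row=1, col=1), (row=1, col=3), (row=2, col=0)  <- goal reached here
One shortest path (2 moves): (row=2, col=2) -> (row=1, col=2) -> (row=0, col=2)

Answer: Shortest path length: 2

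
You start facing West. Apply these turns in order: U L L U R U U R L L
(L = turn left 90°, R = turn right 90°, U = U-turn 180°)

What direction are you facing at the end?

Start: West
  U (U-turn (180°)) -> East
  L (left (90° counter-clockwise)) -> North
  L (left (90° counter-clockwise)) -> West
  U (U-turn (180°)) -> East
  R (right (90° clockwise)) -> South
  U (U-turn (180°)) -> North
  U (U-turn (180°)) -> South
  R (right (90° clockwise)) -> West
  L (left (90° counter-clockwise)) -> South
  L (left (90° counter-clockwise)) -> East
Final: East

Answer: Final heading: East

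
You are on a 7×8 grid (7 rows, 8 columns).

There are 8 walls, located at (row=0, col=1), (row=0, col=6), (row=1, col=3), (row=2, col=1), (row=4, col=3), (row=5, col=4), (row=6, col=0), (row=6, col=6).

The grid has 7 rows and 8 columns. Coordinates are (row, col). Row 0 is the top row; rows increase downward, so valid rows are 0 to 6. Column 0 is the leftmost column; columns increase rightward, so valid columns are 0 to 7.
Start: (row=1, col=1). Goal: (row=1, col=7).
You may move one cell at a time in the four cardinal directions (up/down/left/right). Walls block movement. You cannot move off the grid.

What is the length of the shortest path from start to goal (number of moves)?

Answer: Shortest path length: 8

Derivation:
BFS from (row=1, col=1) until reaching (row=1, col=7):
  Distance 0: (row=1, col=1)
  Distance 1: (row=1, col=0), (row=1, col=2)
  Distance 2: (row=0, col=0), (row=0, col=2), (row=2, col=0), (row=2, col=2)
  Distance 3: (row=0, col=3), (row=2, col=3), (row=3, col=0), (row=3, col=2)
  Distance 4: (row=0, col=4), (row=2, col=4), (row=3, col=1), (row=3, col=3), (row=4, col=0), (row=4, col=2)
  Distance 5: (row=0, col=5), (row=1, col=4), (row=2, col=5), (row=3, col=4), (row=4, col=1), (row=5, col=0), (row=5, col=2)
  Distance 6: (row=1, col=5), (row=2, col=6), (row=3, col=5), (row=4, col=4), (row=5, col=1), (row=5, col=3), (row=6, col=2)
  Distance 7: (row=1, col=6), (row=2, col=7), (row=3, col=6), (row=4, col=5), (row=6, col=1), (row=6, col=3)
  Distance 8: (row=1, col=7), (row=3, col=7), (row=4, col=6), (row=5, col=5), (row=6, col=4)  <- goal reached here
One shortest path (8 moves): (row=1, col=1) -> (row=1, col=2) -> (row=2, col=2) -> (row=2, col=3) -> (row=2, col=4) -> (row=2, col=5) -> (row=2, col=6) -> (row=2, col=7) -> (row=1, col=7)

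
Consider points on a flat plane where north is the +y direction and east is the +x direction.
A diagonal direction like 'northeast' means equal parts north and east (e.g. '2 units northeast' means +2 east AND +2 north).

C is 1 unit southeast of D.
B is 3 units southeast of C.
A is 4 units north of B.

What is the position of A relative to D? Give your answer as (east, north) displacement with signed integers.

Answer: A is at (east=4, north=0) relative to D.

Derivation:
Place D at the origin (east=0, north=0).
  C is 1 unit southeast of D: delta (east=+1, north=-1); C at (east=1, north=-1).
  B is 3 units southeast of C: delta (east=+3, north=-3); B at (east=4, north=-4).
  A is 4 units north of B: delta (east=+0, north=+4); A at (east=4, north=0).
Therefore A relative to D: (east=4, north=0).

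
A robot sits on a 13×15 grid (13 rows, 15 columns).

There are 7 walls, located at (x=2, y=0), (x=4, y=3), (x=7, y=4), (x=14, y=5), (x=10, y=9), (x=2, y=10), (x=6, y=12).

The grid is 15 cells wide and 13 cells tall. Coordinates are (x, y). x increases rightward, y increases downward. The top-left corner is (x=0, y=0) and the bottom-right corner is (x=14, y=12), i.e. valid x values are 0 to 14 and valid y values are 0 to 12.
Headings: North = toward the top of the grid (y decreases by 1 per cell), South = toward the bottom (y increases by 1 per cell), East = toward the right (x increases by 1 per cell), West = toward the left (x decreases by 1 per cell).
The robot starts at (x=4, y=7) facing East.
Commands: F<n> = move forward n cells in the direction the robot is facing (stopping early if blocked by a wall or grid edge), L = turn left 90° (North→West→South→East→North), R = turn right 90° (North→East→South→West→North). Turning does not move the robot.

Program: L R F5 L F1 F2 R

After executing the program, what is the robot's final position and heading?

Start: (x=4, y=7), facing East
  L: turn left, now facing North
  R: turn right, now facing East
  F5: move forward 5, now at (x=9, y=7)
  L: turn left, now facing North
  F1: move forward 1, now at (x=9, y=6)
  F2: move forward 2, now at (x=9, y=4)
  R: turn right, now facing East
Final: (x=9, y=4), facing East

Answer: Final position: (x=9, y=4), facing East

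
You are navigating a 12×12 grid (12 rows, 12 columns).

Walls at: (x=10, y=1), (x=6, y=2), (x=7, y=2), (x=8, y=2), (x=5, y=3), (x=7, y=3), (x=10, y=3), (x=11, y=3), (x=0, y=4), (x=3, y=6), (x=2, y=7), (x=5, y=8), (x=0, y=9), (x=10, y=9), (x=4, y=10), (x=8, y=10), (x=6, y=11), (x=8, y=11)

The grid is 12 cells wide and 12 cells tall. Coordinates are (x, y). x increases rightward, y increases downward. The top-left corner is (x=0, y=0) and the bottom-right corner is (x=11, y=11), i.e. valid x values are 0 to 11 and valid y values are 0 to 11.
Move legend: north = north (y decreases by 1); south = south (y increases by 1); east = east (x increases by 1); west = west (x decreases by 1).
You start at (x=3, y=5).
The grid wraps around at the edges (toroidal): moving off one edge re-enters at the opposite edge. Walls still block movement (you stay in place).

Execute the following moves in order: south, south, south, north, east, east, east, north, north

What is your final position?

Answer: Final position: (x=6, y=3)

Derivation:
Start: (x=3, y=5)
  [×3]south (south): blocked, stay at (x=3, y=5)
  north (north): (x=3, y=5) -> (x=3, y=4)
  east (east): (x=3, y=4) -> (x=4, y=4)
  east (east): (x=4, y=4) -> (x=5, y=4)
  east (east): (x=5, y=4) -> (x=6, y=4)
  north (north): (x=6, y=4) -> (x=6, y=3)
  north (north): blocked, stay at (x=6, y=3)
Final: (x=6, y=3)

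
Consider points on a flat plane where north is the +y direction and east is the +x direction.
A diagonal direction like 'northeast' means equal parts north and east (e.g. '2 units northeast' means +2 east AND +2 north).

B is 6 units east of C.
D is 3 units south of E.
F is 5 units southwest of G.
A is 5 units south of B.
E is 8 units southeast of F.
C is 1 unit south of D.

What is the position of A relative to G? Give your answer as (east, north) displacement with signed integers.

Answer: A is at (east=9, north=-22) relative to G.

Derivation:
Place G at the origin (east=0, north=0).
  F is 5 units southwest of G: delta (east=-5, north=-5); F at (east=-5, north=-5).
  E is 8 units southeast of F: delta (east=+8, north=-8); E at (east=3, north=-13).
  D is 3 units south of E: delta (east=+0, north=-3); D at (east=3, north=-16).
  C is 1 unit south of D: delta (east=+0, north=-1); C at (east=3, north=-17).
  B is 6 units east of C: delta (east=+6, north=+0); B at (east=9, north=-17).
  A is 5 units south of B: delta (east=+0, north=-5); A at (east=9, north=-22).
Therefore A relative to G: (east=9, north=-22).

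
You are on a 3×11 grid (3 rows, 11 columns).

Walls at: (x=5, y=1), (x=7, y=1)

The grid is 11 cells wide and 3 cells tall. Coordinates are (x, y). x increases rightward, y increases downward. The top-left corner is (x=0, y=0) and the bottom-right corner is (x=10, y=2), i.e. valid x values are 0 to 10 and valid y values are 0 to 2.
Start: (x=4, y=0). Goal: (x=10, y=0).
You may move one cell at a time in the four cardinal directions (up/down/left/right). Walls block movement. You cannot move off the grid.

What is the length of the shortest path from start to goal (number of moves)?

BFS from (x=4, y=0) until reaching (x=10, y=0):
  Distance 0: (x=4, y=0)
  Distance 1: (x=3, y=0), (x=5, y=0), (x=4, y=1)
  Distance 2: (x=2, y=0), (x=6, y=0), (x=3, y=1), (x=4, y=2)
  Distance 3: (x=1, y=0), (x=7, y=0), (x=2, y=1), (x=6, y=1), (x=3, y=2), (x=5, y=2)
  Distance 4: (x=0, y=0), (x=8, y=0), (x=1, y=1), (x=2, y=2), (x=6, y=2)
  Distance 5: (x=9, y=0), (x=0, y=1), (x=8, y=1), (x=1, y=2), (x=7, y=2)
  Distance 6: (x=10, y=0), (x=9, y=1), (x=0, y=2), (x=8, y=2)  <- goal reached here
One shortest path (6 moves): (x=4, y=0) -> (x=5, y=0) -> (x=6, y=0) -> (x=7, y=0) -> (x=8, y=0) -> (x=9, y=0) -> (x=10, y=0)

Answer: Shortest path length: 6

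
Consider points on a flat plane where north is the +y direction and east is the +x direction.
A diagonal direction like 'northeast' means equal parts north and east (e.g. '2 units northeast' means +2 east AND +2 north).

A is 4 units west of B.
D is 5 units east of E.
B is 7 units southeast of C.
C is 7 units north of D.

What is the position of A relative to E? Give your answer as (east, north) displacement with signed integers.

Answer: A is at (east=8, north=0) relative to E.

Derivation:
Place E at the origin (east=0, north=0).
  D is 5 units east of E: delta (east=+5, north=+0); D at (east=5, north=0).
  C is 7 units north of D: delta (east=+0, north=+7); C at (east=5, north=7).
  B is 7 units southeast of C: delta (east=+7, north=-7); B at (east=12, north=0).
  A is 4 units west of B: delta (east=-4, north=+0); A at (east=8, north=0).
Therefore A relative to E: (east=8, north=0).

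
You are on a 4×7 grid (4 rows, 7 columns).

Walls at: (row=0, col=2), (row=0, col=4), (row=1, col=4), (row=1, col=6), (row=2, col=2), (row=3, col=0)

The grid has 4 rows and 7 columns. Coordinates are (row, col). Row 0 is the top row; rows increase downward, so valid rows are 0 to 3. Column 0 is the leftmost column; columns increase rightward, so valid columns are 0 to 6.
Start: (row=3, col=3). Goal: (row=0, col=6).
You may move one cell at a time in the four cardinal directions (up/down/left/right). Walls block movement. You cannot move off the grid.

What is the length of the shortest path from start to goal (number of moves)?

Answer: Shortest path length: 6

Derivation:
BFS from (row=3, col=3) until reaching (row=0, col=6):
  Distance 0: (row=3, col=3)
  Distance 1: (row=2, col=3), (row=3, col=2), (row=3, col=4)
  Distance 2: (row=1, col=3), (row=2, col=4), (row=3, col=1), (row=3, col=5)
  Distance 3: (row=0, col=3), (row=1, col=2), (row=2, col=1), (row=2, col=5), (row=3, col=6)
  Distance 4: (row=1, col=1), (row=1, col=5), (row=2, col=0), (row=2, col=6)
  Distance 5: (row=0, col=1), (row=0, col=5), (row=1, col=0)
  Distance 6: (row=0, col=0), (row=0, col=6)  <- goal reached here
One shortest path (6 moves): (row=3, col=3) -> (row=3, col=4) -> (row=3, col=5) -> (row=2, col=5) -> (row=1, col=5) -> (row=0, col=5) -> (row=0, col=6)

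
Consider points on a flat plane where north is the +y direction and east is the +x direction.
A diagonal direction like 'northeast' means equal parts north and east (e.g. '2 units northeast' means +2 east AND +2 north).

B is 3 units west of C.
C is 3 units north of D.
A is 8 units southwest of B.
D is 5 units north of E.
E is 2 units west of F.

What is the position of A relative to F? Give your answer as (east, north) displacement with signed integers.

Answer: A is at (east=-13, north=0) relative to F.

Derivation:
Place F at the origin (east=0, north=0).
  E is 2 units west of F: delta (east=-2, north=+0); E at (east=-2, north=0).
  D is 5 units north of E: delta (east=+0, north=+5); D at (east=-2, north=5).
  C is 3 units north of D: delta (east=+0, north=+3); C at (east=-2, north=8).
  B is 3 units west of C: delta (east=-3, north=+0); B at (east=-5, north=8).
  A is 8 units southwest of B: delta (east=-8, north=-8); A at (east=-13, north=0).
Therefore A relative to F: (east=-13, north=0).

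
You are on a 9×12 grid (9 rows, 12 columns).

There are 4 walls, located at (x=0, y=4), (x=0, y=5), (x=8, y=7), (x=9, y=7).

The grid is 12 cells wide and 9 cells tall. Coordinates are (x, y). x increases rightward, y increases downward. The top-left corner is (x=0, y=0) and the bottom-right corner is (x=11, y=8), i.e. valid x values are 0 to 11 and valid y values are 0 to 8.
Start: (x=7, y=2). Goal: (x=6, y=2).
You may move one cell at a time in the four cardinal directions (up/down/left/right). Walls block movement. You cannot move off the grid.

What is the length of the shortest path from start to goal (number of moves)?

Answer: Shortest path length: 1

Derivation:
BFS from (x=7, y=2) until reaching (x=6, y=2):
  Distance 0: (x=7, y=2)
  Distance 1: (x=7, y=1), (x=6, y=2), (x=8, y=2), (x=7, y=3)  <- goal reached here
One shortest path (1 moves): (x=7, y=2) -> (x=6, y=2)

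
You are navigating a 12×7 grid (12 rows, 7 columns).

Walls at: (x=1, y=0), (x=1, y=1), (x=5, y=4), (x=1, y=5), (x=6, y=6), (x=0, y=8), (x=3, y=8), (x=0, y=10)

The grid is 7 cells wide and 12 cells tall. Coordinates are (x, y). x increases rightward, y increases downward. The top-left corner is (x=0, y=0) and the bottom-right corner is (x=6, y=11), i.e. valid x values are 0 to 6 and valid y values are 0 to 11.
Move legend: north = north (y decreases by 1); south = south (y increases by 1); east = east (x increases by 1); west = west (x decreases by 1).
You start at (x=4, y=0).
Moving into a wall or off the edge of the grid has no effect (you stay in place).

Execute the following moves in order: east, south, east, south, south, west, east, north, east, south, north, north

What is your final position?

Start: (x=4, y=0)
  east (east): (x=4, y=0) -> (x=5, y=0)
  south (south): (x=5, y=0) -> (x=5, y=1)
  east (east): (x=5, y=1) -> (x=6, y=1)
  south (south): (x=6, y=1) -> (x=6, y=2)
  south (south): (x=6, y=2) -> (x=6, y=3)
  west (west): (x=6, y=3) -> (x=5, y=3)
  east (east): (x=5, y=3) -> (x=6, y=3)
  north (north): (x=6, y=3) -> (x=6, y=2)
  east (east): blocked, stay at (x=6, y=2)
  south (south): (x=6, y=2) -> (x=6, y=3)
  north (north): (x=6, y=3) -> (x=6, y=2)
  north (north): (x=6, y=2) -> (x=6, y=1)
Final: (x=6, y=1)

Answer: Final position: (x=6, y=1)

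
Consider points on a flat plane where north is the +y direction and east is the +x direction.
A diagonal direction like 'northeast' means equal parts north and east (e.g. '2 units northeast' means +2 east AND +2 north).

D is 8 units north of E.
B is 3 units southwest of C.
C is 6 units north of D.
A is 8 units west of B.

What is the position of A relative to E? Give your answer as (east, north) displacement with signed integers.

Answer: A is at (east=-11, north=11) relative to E.

Derivation:
Place E at the origin (east=0, north=0).
  D is 8 units north of E: delta (east=+0, north=+8); D at (east=0, north=8).
  C is 6 units north of D: delta (east=+0, north=+6); C at (east=0, north=14).
  B is 3 units southwest of C: delta (east=-3, north=-3); B at (east=-3, north=11).
  A is 8 units west of B: delta (east=-8, north=+0); A at (east=-11, north=11).
Therefore A relative to E: (east=-11, north=11).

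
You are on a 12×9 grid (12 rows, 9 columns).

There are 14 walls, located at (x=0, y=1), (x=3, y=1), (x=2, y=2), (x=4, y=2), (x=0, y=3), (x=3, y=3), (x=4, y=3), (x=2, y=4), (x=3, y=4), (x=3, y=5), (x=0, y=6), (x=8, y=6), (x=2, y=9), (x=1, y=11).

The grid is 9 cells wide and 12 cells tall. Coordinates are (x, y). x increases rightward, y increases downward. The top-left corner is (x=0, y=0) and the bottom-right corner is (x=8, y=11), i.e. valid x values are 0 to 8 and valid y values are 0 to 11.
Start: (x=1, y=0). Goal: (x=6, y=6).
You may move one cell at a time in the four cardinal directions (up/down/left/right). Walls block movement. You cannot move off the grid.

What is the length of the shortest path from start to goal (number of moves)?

BFS from (x=1, y=0) until reaching (x=6, y=6):
  Distance 0: (x=1, y=0)
  Distance 1: (x=0, y=0), (x=2, y=0), (x=1, y=1)
  Distance 2: (x=3, y=0), (x=2, y=1), (x=1, y=2)
  Distance 3: (x=4, y=0), (x=0, y=2), (x=1, y=3)
  Distance 4: (x=5, y=0), (x=4, y=1), (x=2, y=3), (x=1, y=4)
  Distance 5: (x=6, y=0), (x=5, y=1), (x=0, y=4), (x=1, y=5)
  Distance 6: (x=7, y=0), (x=6, y=1), (x=5, y=2), (x=0, y=5), (x=2, y=5), (x=1, y=6)
  Distance 7: (x=8, y=0), (x=7, y=1), (x=6, y=2), (x=5, y=3), (x=2, y=6), (x=1, y=7)
  Distance 8: (x=8, y=1), (x=7, y=2), (x=6, y=3), (x=5, y=4), (x=3, y=6), (x=0, y=7), (x=2, y=7), (x=1, y=8)
  Distance 9: (x=8, y=2), (x=7, y=3), (x=4, y=4), (x=6, y=4), (x=5, y=5), (x=4, y=6), (x=3, y=7), (x=0, y=8), (x=2, y=8), (x=1, y=9)
  Distance 10: (x=8, y=3), (x=7, y=4), (x=4, y=5), (x=6, y=5), (x=5, y=6), (x=4, y=7), (x=3, y=8), (x=0, y=9), (x=1, y=10)
  Distance 11: (x=8, y=4), (x=7, y=5), (x=6, y=6), (x=5, y=7), (x=4, y=8), (x=3, y=9), (x=0, y=10), (x=2, y=10)  <- goal reached here
One shortest path (11 moves): (x=1, y=0) -> (x=2, y=0) -> (x=3, y=0) -> (x=4, y=0) -> (x=5, y=0) -> (x=6, y=0) -> (x=6, y=1) -> (x=6, y=2) -> (x=6, y=3) -> (x=6, y=4) -> (x=6, y=5) -> (x=6, y=6)

Answer: Shortest path length: 11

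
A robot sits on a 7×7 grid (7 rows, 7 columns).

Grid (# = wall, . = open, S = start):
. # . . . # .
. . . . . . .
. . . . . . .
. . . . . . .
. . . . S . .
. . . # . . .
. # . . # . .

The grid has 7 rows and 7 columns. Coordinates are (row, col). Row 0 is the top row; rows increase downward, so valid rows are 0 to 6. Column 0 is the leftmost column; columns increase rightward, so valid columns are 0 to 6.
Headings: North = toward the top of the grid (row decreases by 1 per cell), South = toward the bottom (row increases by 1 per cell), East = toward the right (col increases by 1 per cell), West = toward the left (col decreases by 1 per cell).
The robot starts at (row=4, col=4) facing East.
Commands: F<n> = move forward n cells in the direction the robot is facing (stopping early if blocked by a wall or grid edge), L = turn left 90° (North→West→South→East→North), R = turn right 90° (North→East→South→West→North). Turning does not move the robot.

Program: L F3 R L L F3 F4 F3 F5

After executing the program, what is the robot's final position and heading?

Start: (row=4, col=4), facing East
  L: turn left, now facing North
  F3: move forward 3, now at (row=1, col=4)
  R: turn right, now facing East
  L: turn left, now facing North
  L: turn left, now facing West
  F3: move forward 3, now at (row=1, col=1)
  F4: move forward 1/4 (blocked), now at (row=1, col=0)
  F3: move forward 0/3 (blocked), now at (row=1, col=0)
  F5: move forward 0/5 (blocked), now at (row=1, col=0)
Final: (row=1, col=0), facing West

Answer: Final position: (row=1, col=0), facing West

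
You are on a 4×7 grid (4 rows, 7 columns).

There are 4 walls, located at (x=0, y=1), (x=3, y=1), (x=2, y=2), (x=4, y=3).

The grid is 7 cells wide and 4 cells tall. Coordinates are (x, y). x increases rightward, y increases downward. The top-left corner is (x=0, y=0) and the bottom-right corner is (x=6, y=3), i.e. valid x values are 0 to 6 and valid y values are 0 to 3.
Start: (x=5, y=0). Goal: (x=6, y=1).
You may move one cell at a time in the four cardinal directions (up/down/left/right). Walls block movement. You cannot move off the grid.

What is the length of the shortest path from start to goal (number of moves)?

BFS from (x=5, y=0) until reaching (x=6, y=1):
  Distance 0: (x=5, y=0)
  Distance 1: (x=4, y=0), (x=6, y=0), (x=5, y=1)
  Distance 2: (x=3, y=0), (x=4, y=1), (x=6, y=1), (x=5, y=2)  <- goal reached here
One shortest path (2 moves): (x=5, y=0) -> (x=6, y=0) -> (x=6, y=1)

Answer: Shortest path length: 2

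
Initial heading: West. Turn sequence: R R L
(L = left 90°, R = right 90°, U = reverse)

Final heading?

Answer: Final heading: North

Derivation:
Start: West
  R (right (90° clockwise)) -> North
  R (right (90° clockwise)) -> East
  L (left (90° counter-clockwise)) -> North
Final: North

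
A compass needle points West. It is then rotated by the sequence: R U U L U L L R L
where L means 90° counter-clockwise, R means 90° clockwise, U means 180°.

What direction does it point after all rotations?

Start: West
  R (right (90° clockwise)) -> North
  U (U-turn (180°)) -> South
  U (U-turn (180°)) -> North
  L (left (90° counter-clockwise)) -> West
  U (U-turn (180°)) -> East
  L (left (90° counter-clockwise)) -> North
  L (left (90° counter-clockwise)) -> West
  R (right (90° clockwise)) -> North
  L (left (90° counter-clockwise)) -> West
Final: West

Answer: Final heading: West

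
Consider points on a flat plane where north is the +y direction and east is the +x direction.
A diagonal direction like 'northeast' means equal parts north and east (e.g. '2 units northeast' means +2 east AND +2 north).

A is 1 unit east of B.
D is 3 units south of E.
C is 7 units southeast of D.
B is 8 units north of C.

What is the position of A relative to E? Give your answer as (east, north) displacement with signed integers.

Answer: A is at (east=8, north=-2) relative to E.

Derivation:
Place E at the origin (east=0, north=0).
  D is 3 units south of E: delta (east=+0, north=-3); D at (east=0, north=-3).
  C is 7 units southeast of D: delta (east=+7, north=-7); C at (east=7, north=-10).
  B is 8 units north of C: delta (east=+0, north=+8); B at (east=7, north=-2).
  A is 1 unit east of B: delta (east=+1, north=+0); A at (east=8, north=-2).
Therefore A relative to E: (east=8, north=-2).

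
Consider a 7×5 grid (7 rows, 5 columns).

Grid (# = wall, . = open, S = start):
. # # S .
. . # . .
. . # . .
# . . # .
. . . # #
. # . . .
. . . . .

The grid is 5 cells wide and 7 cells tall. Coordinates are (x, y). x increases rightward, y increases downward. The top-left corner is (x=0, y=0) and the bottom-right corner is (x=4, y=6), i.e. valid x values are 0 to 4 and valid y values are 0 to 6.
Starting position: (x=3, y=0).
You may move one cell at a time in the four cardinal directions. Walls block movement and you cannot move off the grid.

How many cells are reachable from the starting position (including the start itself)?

Answer: Reachable cells: 7

Derivation:
BFS flood-fill from (x=3, y=0):
  Distance 0: (x=3, y=0)
  Distance 1: (x=4, y=0), (x=3, y=1)
  Distance 2: (x=4, y=1), (x=3, y=2)
  Distance 3: (x=4, y=2)
  Distance 4: (x=4, y=3)
Total reachable: 7 (grid has 26 open cells total)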